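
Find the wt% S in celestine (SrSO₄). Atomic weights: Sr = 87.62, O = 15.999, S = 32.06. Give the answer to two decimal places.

Molar mass of SrSO₄: 1*87.62 + 1*32.06 + 4*15.999 = 183.676 g/mol.
Mass of S per formula unit: 1 × 32.06 = 32.060 g.
Weight fraction S = 32.060 / 183.676 = 0.1745.

17.45 mass %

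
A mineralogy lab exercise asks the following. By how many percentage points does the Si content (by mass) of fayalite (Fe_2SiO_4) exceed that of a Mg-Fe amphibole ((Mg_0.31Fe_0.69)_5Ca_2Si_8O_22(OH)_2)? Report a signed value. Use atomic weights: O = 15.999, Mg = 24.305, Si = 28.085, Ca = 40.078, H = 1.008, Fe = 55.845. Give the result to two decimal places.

Si in Fe_2SiO_4: molar mass 203.771 g/mol; 1×28.085 = 28.085 g → 13.78 wt%.
Si in (Mg_0.31Fe_0.69)_5Ca_2Si_8O_22(OH)_2: molar mass 921.166 g/mol; 8×28.085 = 224.680 g → 24.39 wt%.
Difference = 13.78 − 24.39 = -10.61 percentage points.

-10.61 percentage points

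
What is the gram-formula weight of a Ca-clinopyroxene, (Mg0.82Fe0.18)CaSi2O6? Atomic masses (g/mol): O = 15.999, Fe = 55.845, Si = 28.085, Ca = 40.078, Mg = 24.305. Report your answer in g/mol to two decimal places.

222.22 g/mol

Mg: 0.82 × 24.305 = 19.9301
Fe: 0.18 × 55.845 = 10.0521
Ca: 1 × 40.078 = 40.0780
Si: 2 × 28.085 = 56.1700
O: 6 × 15.999 = 95.9940
Summing the contributions gives the formula mass.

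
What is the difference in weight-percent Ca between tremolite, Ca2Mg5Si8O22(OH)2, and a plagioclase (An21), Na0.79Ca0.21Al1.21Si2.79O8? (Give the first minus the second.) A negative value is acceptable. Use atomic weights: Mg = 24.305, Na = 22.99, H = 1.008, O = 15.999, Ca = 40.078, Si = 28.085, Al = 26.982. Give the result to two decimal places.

M(Ca2Mg5Si8O22(OH)2) = 812.353 g/mol, so wt% Ca = 80.156/812.353 × 100 = 9.87%.
M(Na0.79Ca0.21Al1.21Si2.79O8) = 265.576 g/mol, so wt% Ca = 8.416/265.576 × 100 = 3.17%.
9.87 − 3.17 = 6.70 pp.

6.70 percentage points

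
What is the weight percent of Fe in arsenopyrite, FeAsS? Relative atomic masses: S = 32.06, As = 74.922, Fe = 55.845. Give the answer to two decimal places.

M(FeAsS) = 162.827 g/mol.
Fe contributes 1 × 55.845 = 55.845 g per mole.
55.845/162.827 = 0.3430 → 34.30%.

34.30 mass %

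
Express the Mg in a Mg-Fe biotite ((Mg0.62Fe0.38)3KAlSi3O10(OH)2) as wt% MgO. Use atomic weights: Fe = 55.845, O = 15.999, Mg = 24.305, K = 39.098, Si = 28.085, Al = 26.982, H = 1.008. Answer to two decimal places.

Molar mass of (Mg0.62Fe0.38)3KAlSi3O10(OH)2 = 1.86×24.305 + 1.14×55.845 + 1×39.098 + 1×26.982 + 3×28.085 + 12×15.999 + 2×1.008 = 453.210 g/mol.
Each formula unit contains 1.86 Mg, equivalent to 1.86/1 = 1.8600 mol MgO.
M(MgO) = 1×24.305 + 1×15.999 = 40.304 g/mol.
Mass of MgO per formula unit = 1.8600 × 40.304 = 74.965 g.
MgO wt% = 74.965 / 453.210 × 100 = 16.54%.

16.54 wt%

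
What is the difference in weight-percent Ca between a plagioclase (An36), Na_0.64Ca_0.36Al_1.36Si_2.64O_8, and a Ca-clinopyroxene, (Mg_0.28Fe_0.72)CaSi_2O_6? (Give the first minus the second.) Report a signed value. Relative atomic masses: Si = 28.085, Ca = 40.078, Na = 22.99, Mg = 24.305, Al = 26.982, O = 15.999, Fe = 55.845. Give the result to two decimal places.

First mineral: 14.428 g Ca in 267.974 g formula = 5.38 wt% Ca.
Second mineral: 40.078 g Ca in 239.256 g formula = 16.75 wt% Ca.
5.38% − 16.75% gives a difference of -11.37 percentage points.

-11.37 percentage points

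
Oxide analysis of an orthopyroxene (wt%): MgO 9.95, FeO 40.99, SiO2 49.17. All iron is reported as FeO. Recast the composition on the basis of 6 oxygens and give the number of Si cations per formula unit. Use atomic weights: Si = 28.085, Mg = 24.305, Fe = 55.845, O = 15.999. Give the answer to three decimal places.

9.95 wt% MgO ÷ 40.304 g/mol = 0.24687 mol, giving 0.24687 Mg and 0.24687 O.
40.99 wt% FeO ÷ 71.844 g/mol = 0.57054 mol, giving 0.57054 Fe and 0.57054 O.
49.17 wt% SiO2 ÷ 60.083 g/mol = 0.81837 mol, giving 0.81837 Si and 1.63674 O.
Oxygen sums to 2.45415; scaling by 6/2.45415 = 2.44484 puts the formula on 6 O.
Si: 0.81837 × 2.44484 = 2.001 atoms per formula unit.

2.001 Si apfu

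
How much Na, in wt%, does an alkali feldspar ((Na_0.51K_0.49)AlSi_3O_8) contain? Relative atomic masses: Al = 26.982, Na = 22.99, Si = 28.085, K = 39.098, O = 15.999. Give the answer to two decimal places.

4.34 wt%

Molar mass of (Na_0.51K_0.49)AlSi_3O_8: 0.51*22.99 + 0.49*39.098 + 1*26.982 + 3*28.085 + 8*15.999 = 270.112 g/mol.
Mass of Na per formula unit: 0.51 × 22.99 = 11.725 g.
Weight fraction Na = 11.725 / 270.112 = 0.0434.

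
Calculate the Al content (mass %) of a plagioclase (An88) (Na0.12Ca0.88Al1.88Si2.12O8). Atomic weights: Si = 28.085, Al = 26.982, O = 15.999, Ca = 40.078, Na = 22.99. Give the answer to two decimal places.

Formula mass = 0.12×22.99 + 0.88×40.078 + 1.88×26.982 + 2.12×28.085 + 8×15.999 = 276.286 g/mol, of which 50.726 g is Al.
So Al makes up 50.726/276.286 = 0.1836 of the mass, i.e. 18.36%.

18.36 mass %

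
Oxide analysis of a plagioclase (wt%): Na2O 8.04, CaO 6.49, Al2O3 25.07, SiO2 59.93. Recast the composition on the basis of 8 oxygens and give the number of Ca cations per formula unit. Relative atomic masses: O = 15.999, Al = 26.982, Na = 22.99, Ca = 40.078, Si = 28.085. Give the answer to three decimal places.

Na2O: 8.04/61.979 = 0.12972 mol → 0.25944 mol Na, 0.12972 mol O.
CaO: 6.49/56.077 = 0.11573 mol → 0.11573 mol Ca, 0.11573 mol O.
Al2O3: 25.07/101.961 = 0.24588 mol → 0.49176 mol Al, 0.73764 mol O.
SiO2: 59.93/60.083 = 0.99745 mol → 0.99745 mol Si, 1.99490 mol O.
Total oxygen = 2.97799 mol. Normalization factor = 8/2.97799 = 2.68638.
Ca per 8 O = 0.11573 × 2.68638 = 0.311.

0.311 Ca apfu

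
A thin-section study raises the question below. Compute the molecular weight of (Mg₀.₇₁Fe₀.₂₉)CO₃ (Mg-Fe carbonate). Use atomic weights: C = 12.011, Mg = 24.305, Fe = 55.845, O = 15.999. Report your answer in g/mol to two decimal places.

The formula mass is the sum 0.71×24.305 + 0.29×55.845 + 1×12.011 + 3×15.999.

93.46 g/mol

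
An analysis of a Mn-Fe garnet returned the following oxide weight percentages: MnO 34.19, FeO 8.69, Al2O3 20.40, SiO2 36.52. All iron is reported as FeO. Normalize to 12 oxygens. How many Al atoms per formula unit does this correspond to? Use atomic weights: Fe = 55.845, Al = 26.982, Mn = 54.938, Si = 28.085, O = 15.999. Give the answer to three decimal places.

MnO (M=70.937): mol = 0.48198; Mn = 0.48198, O = 0.48198.
FeO (M=71.844): mol = 0.12096; Fe = 0.12096, O = 0.12096.
Al2O3 (M=101.961): mol = 0.20008; Al = 0.40016, O = 0.60024.
SiO2 (M=60.083): mol = 0.60783; Si = 0.60783, O = 1.21566.
ΣO = 2.41884; factor = 12/ΣO = 4.96106.
Al apfu = 0.40016 × 4.96106 = 1.985.

1.985 Al apfu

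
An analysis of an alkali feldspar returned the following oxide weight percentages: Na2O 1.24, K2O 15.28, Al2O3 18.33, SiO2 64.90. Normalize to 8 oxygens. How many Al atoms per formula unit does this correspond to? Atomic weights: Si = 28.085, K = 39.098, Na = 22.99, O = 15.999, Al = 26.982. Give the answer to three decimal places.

1.24 wt% Na2O ÷ 61.979 g/mol = 0.02001 mol, giving 0.04002 Na and 0.02001 O.
15.28 wt% K2O ÷ 94.195 g/mol = 0.16222 mol, giving 0.32444 K and 0.16222 O.
18.33 wt% Al2O3 ÷ 101.961 g/mol = 0.17977 mol, giving 0.35954 Al and 0.53931 O.
64.90 wt% SiO2 ÷ 60.083 g/mol = 1.08017 mol, giving 1.08017 Si and 2.16034 O.
Oxygen sums to 2.88188; scaling by 8/2.88188 = 2.77597 puts the formula on 8 O.
Al: 0.35954 × 2.77597 = 0.998 atoms per formula unit.

0.998 Al apfu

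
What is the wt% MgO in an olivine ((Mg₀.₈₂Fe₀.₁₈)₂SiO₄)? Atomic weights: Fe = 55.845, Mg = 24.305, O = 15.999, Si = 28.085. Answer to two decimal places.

43.47 wt%

Molar mass of (Mg₀.₈₂Fe₀.₁₈)₂SiO₄ = 1.64×24.305 + 0.36×55.845 + 1×28.085 + 4×15.999 = 152.045 g/mol.
Each formula unit contains 1.64 Mg, equivalent to 1.64/1 = 1.6400 mol MgO.
M(MgO) = 1×24.305 + 1×15.999 = 40.304 g/mol.
Mass of MgO per formula unit = 1.6400 × 40.304 = 66.099 g.
MgO wt% = 66.099 / 152.045 × 100 = 43.47%.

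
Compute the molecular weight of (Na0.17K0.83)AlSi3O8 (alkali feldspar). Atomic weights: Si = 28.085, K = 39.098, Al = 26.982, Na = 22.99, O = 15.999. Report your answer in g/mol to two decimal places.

275.59 g/mol

M = 0.17×22.99 + 0.83×39.098 + 1×26.982 + 3×28.085 + 8×15.999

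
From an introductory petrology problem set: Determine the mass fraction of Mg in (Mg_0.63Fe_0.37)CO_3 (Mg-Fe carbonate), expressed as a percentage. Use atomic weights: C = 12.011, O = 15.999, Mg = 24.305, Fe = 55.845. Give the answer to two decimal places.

M((Mg_0.63Fe_0.37)CO_3) = 95.983 g/mol.
Mg contributes 0.63 × 24.305 = 15.312 g per mole.
15.312/95.983 = 0.1595 → 15.95%.

15.95 mass %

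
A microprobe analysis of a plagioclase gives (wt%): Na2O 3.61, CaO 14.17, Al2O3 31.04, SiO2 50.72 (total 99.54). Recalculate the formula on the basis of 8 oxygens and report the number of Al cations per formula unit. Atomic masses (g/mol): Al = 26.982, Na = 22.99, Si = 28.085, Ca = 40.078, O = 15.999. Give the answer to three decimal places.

1.672 Al apfu

Na2O: 3.61/61.979 = 0.05825 mol → 0.11650 mol Na, 0.05825 mol O.
CaO: 14.17/56.077 = 0.25269 mol → 0.25269 mol Ca, 0.25269 mol O.
Al2O3: 31.04/101.961 = 0.30443 mol → 0.60886 mol Al, 0.91329 mol O.
SiO2: 50.72/60.083 = 0.84417 mol → 0.84417 mol Si, 1.68834 mol O.
Total oxygen = 2.91257 mol. Normalization factor = 8/2.91257 = 2.74672.
Al per 8 O = 0.60886 × 2.74672 = 1.672.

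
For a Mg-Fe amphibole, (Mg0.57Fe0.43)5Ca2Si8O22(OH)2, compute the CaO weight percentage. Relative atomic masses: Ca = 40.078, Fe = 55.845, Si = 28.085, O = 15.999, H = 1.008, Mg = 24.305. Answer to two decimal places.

Formula mass = 880.164 g/mol.
2 Ca → 2.0000 mol CaO per formula unit; M(CaO) = 56.077, so CaO mass = 112.154 g.
112.154/880.164 × 100 = 12.74 wt%.

12.74 wt%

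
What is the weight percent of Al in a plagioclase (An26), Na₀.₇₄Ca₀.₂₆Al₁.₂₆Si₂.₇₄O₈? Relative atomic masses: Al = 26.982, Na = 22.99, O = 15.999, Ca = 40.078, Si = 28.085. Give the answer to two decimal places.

12.76 mass %

M(Na₀.₇₄Ca₀.₂₆Al₁.₂₆Si₂.₇₄O₈) = 266.375 g/mol.
Al contributes 1.26 × 26.982 = 33.997 g per mole.
33.997/266.375 = 0.1276 → 12.76%.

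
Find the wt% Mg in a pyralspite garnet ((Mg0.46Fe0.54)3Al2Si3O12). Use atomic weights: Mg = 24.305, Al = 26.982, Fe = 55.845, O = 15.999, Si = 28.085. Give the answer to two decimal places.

Molar mass of (Mg0.46Fe0.54)3Al2Si3O12: 1.38×24.305 + 1.62×55.845 + 2×26.982 + 3×28.085 + 12×15.999 = 454.217 g/mol.
Mass of Mg per formula unit: 1.38 × 24.305 = 33.541 g.
Weight fraction Mg = 33.541 / 454.217 = 0.0738.

7.38 mass %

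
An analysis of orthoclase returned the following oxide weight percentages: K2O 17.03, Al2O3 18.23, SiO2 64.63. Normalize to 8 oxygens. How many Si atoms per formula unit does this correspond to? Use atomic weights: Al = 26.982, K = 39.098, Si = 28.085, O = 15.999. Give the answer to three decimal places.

K2O: 17.03/94.195 = 0.18080 mol → 0.36160 mol K, 0.18080 mol O.
Al2O3: 18.23/101.961 = 0.17879 mol → 0.35758 mol Al, 0.53637 mol O.
SiO2: 64.63/60.083 = 1.07568 mol → 1.07568 mol Si, 2.15136 mol O.
Total oxygen = 2.86853 mol. Normalization factor = 8/2.86853 = 2.78888.
Si per 8 O = 1.07568 × 2.78888 = 3.000.

3.000 Si apfu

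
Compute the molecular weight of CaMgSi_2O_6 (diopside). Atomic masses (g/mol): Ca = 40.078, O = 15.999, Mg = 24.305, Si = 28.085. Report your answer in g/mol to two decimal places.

216.55 g/mol

M = 1×40.078 + 1×24.305 + 2×28.085 + 6×15.999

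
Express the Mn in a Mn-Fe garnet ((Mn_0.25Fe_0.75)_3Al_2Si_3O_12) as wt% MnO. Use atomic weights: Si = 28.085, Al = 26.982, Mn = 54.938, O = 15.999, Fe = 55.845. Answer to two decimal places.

Molar mass of (Mn_0.25Fe_0.75)_3Al_2Si_3O_12 = 0.75×54.938 + 2.25×55.845 + 2×26.982 + 3×28.085 + 12×15.999 = 497.062 g/mol.
Each formula unit contains 0.75 Mn, equivalent to 0.75/1 = 0.7500 mol MnO.
M(MnO) = 1×54.938 + 1×15.999 = 70.937 g/mol.
Mass of MnO per formula unit = 0.7500 × 70.937 = 53.203 g.
MnO wt% = 53.203 / 497.062 × 100 = 10.70%.

10.70 wt%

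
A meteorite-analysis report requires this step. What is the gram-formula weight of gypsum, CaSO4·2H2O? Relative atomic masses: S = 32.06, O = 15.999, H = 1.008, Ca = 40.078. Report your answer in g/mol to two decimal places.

172.16 g/mol

M = 1·40.078 + 1·32.06 + 6·15.999 + 4·1.008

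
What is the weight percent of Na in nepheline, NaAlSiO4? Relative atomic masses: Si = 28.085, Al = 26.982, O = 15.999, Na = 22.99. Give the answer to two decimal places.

16.18 wt%

Formula mass = 1×22.99 + 1×26.982 + 1×28.085 + 4×15.999 = 142.053 g/mol, of which 22.990 g is Na.
So Na makes up 22.990/142.053 = 0.1618 of the mass, i.e. 16.18%.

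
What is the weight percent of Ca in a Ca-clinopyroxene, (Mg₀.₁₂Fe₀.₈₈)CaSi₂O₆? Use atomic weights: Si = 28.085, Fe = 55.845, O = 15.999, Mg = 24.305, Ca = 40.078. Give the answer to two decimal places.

16.41 mass %

Formula mass = 0.12·24.305 + 0.88·55.845 + 1·40.078 + 2·28.085 + 6·15.999 = 244.302 g/mol, of which 40.078 g is Ca.
So Ca makes up 40.078/244.302 = 0.1641 of the mass, i.e. 16.41%.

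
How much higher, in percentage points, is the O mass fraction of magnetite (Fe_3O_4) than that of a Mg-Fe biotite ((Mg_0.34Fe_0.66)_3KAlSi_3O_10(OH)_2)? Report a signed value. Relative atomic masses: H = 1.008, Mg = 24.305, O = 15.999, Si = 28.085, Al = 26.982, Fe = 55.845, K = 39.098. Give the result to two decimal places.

-12.38 percentage points

O in Fe_3O_4: molar mass 231.531 g/mol; 4×15.999 = 63.996 g → 27.64 wt%.
O in (Mg_0.34Fe_0.66)_3KAlSi_3O_10(OH)_2: molar mass 479.703 g/mol; 12×15.999 = 191.988 g → 40.02 wt%.
Difference = 27.64 − 40.02 = -12.38 percentage points.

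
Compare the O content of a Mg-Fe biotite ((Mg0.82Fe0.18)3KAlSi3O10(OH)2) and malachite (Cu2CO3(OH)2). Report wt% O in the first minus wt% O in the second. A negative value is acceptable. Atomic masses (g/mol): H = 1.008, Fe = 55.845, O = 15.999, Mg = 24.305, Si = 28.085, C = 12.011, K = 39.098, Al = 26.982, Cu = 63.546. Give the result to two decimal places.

O in (Mg0.82Fe0.18)3KAlSi3O10(OH)2: molar mass 434.286 g/mol; 12×15.999 = 191.988 g → 44.21 wt%.
O in Cu2CO3(OH)2: molar mass 221.114 g/mol; 5×15.999 = 79.995 g → 36.18 wt%.
Difference = 44.21 − 36.18 = 8.03 percentage points.

8.03 percentage points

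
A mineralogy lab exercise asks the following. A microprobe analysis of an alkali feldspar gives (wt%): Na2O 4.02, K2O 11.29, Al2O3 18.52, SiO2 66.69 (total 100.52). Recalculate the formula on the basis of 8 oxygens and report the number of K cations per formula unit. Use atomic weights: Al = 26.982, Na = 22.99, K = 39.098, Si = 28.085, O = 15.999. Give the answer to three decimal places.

Na2O: 4.02/61.979 = 0.06486 mol → 0.12972 mol Na, 0.06486 mol O.
K2O: 11.29/94.195 = 0.11986 mol → 0.23972 mol K, 0.11986 mol O.
Al2O3: 18.52/101.961 = 0.18164 mol → 0.36328 mol Al, 0.54492 mol O.
SiO2: 66.69/60.083 = 1.10996 mol → 1.10996 mol Si, 2.21992 mol O.
Total oxygen = 2.94956 mol. Normalization factor = 8/2.94956 = 2.71227.
K per 8 O = 0.23972 × 2.71227 = 0.650.

0.650 K apfu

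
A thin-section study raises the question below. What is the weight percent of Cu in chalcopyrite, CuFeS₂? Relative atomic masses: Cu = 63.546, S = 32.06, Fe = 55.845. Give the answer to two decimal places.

34.63 mass %

Formula mass = 1·63.546 + 1·55.845 + 2·32.06 = 183.511 g/mol, of which 63.546 g is Cu.
So Cu makes up 63.546/183.511 = 0.3463 of the mass, i.e. 34.63%.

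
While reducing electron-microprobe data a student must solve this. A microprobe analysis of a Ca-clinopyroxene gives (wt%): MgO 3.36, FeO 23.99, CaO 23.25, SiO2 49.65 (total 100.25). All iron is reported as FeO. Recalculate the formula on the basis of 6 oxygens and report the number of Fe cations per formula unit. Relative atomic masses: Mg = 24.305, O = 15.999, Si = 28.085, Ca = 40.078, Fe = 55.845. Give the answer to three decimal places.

MgO: 3.36/40.304 = 0.08337 mol → 0.08337 mol Mg, 0.08337 mol O.
FeO: 23.99/71.844 = 0.33392 mol → 0.33392 mol Fe, 0.33392 mol O.
CaO: 23.25/56.077 = 0.41461 mol → 0.41461 mol Ca, 0.41461 mol O.
SiO2: 49.65/60.083 = 0.82636 mol → 0.82636 mol Si, 1.65272 mol O.
Total oxygen = 2.48462 mol. Normalization factor = 6/2.48462 = 2.41486.
Fe per 6 O = 0.33392 × 2.41486 = 0.806.

0.806 Fe apfu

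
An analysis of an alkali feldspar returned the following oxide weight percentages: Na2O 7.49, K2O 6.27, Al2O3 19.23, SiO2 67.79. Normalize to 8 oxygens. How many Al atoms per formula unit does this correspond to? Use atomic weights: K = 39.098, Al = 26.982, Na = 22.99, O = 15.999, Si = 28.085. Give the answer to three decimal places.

Na2O: 7.49/61.979 = 0.12085 mol → 0.24170 mol Na, 0.12085 mol O.
K2O: 6.27/94.195 = 0.06656 mol → 0.13312 mol K, 0.06656 mol O.
Al2O3: 19.23/101.961 = 0.18860 mol → 0.37720 mol Al, 0.56580 mol O.
SiO2: 67.79/60.083 = 1.12827 mol → 1.12827 mol Si, 2.25654 mol O.
Total oxygen = 3.00975 mol. Normalization factor = 8/3.00975 = 2.65803.
Al per 8 O = 0.37720 × 2.65803 = 1.003.

1.003 Al apfu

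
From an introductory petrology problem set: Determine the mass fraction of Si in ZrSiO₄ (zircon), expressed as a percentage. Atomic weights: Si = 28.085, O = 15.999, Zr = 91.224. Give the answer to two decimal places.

15.32 weight percent

Formula mass = 1*91.224 + 1*28.085 + 4*15.999 = 183.305 g/mol, of which 28.085 g is Si.
So Si makes up 28.085/183.305 = 0.1532 of the mass, i.e. 15.32%.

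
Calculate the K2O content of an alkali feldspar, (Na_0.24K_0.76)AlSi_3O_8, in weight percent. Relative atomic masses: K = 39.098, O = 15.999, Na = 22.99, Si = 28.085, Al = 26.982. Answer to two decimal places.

13.04 wt%

M((Na_0.24K_0.76)AlSi_3O_8) = 274.461 g/mol; M(K2O) = 94.195 g/mol.
Moles K2O per formula unit = 0.76 K ÷ 2 = 0.3800.
K2O fraction = (0.3800 × 94.195) / 274.461 = 35.794/274.461 = 0.1304.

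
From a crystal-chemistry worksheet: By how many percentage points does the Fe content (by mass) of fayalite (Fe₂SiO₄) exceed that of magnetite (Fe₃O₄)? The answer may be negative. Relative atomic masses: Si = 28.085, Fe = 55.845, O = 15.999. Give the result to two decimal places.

First mineral: 111.690 g Fe in 203.771 g formula = 54.81 wt% Fe.
Second mineral: 167.535 g Fe in 231.531 g formula = 72.36 wt% Fe.
54.81% − 72.36% gives a difference of -17.55 percentage points.

-17.55 percentage points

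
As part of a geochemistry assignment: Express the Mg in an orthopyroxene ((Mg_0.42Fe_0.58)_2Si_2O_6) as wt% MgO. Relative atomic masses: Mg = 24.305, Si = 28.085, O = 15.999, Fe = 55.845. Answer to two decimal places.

M((Mg_0.42Fe_0.58)_2Si_2O_6) = 237.360 g/mol; M(MgO) = 40.304 g/mol.
Moles MgO per formula unit = 0.84 Mg ÷ 1 = 0.8400.
MgO fraction = (0.8400 × 40.304) / 237.360 = 33.855/237.360 = 0.1426.

14.26 wt%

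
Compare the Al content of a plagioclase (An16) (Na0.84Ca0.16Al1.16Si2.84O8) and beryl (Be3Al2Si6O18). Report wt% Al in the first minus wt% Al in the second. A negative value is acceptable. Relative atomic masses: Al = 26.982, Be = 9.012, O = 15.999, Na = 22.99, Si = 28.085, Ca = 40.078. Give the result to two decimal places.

1.78 percentage points

First mineral: 31.299 g Al in 264.777 g formula = 11.82 wt% Al.
Second mineral: 53.964 g Al in 537.492 g formula = 10.04 wt% Al.
11.82% − 10.04% gives a difference of 1.78 percentage points.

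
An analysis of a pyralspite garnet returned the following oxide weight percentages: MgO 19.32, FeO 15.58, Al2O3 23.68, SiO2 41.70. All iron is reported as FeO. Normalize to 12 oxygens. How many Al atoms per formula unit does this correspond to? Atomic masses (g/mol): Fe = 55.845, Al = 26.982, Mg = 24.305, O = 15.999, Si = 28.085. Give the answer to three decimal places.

2.004 Al apfu

MgO: 19.32/40.304 = 0.47936 mol → 0.47936 mol Mg, 0.47936 mol O.
FeO: 15.58/71.844 = 0.21686 mol → 0.21686 mol Fe, 0.21686 mol O.
Al2O3: 23.68/101.961 = 0.23225 mol → 0.46450 mol Al, 0.69675 mol O.
SiO2: 41.70/60.083 = 0.69404 mol → 0.69404 mol Si, 1.38808 mol O.
Total oxygen = 2.78105 mol. Normalization factor = 12/2.78105 = 4.31492.
Al per 12 O = 0.46450 × 4.31492 = 2.004.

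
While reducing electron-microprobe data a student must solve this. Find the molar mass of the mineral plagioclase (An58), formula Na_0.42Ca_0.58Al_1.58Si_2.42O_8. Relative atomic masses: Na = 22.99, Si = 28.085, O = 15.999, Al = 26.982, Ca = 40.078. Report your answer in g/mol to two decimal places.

M = 0.42×22.99 + 0.58×40.078 + 1.58×26.982 + 2.42×28.085 + 8×15.999

271.49 g/mol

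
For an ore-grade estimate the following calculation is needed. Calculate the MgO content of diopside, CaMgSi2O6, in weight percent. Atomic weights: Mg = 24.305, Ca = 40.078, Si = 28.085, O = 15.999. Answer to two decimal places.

Molar mass of CaMgSi2O6 = 1×40.078 + 1×24.305 + 2×28.085 + 6×15.999 = 216.547 g/mol.
Each formula unit contains 1 Mg, equivalent to 1/1 = 1.0000 mol MgO.
M(MgO) = 1×24.305 + 1×15.999 = 40.304 g/mol.
Mass of MgO per formula unit = 1.0000 × 40.304 = 40.304 g.
MgO wt% = 40.304 / 216.547 × 100 = 18.61%.

18.61 wt%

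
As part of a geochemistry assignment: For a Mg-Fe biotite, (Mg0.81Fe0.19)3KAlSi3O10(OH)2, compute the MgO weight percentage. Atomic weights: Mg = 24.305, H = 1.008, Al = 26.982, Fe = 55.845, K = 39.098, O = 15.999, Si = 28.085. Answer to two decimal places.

22.50 wt%

Molar mass of (Mg0.81Fe0.19)3KAlSi3O10(OH)2 = 2.43×24.305 + 0.57×55.845 + 1×39.098 + 1×26.982 + 3×28.085 + 12×15.999 + 2×1.008 = 435.232 g/mol.
Each formula unit contains 2.43 Mg, equivalent to 2.43/1 = 2.4300 mol MgO.
M(MgO) = 1×24.305 + 1×15.999 = 40.304 g/mol.
Mass of MgO per formula unit = 2.4300 × 40.304 = 97.939 g.
MgO wt% = 97.939 / 435.232 × 100 = 22.50%.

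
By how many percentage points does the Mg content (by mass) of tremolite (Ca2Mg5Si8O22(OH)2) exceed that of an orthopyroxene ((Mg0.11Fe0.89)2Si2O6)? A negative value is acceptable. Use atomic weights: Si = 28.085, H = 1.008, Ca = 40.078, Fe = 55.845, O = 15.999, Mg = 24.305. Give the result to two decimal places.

12.88 percentage points

Mg in Ca2Mg5Si8O22(OH)2: molar mass 812.353 g/mol; 5×24.305 = 121.525 g → 14.96 wt%.
Mg in (Mg0.11Fe0.89)2Si2O6: molar mass 256.915 g/mol; 0.22×24.305 = 5.347 g → 2.08 wt%.
Difference = 14.96 − 2.08 = 12.88 percentage points.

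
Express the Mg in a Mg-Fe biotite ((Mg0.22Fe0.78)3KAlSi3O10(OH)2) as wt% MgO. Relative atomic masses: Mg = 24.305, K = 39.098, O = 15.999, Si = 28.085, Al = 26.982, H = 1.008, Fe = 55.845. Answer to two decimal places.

5.42 wt%

Molar mass of (Mg0.22Fe0.78)3KAlSi3O10(OH)2 = 0.66×24.305 + 2.34×55.845 + 1×39.098 + 1×26.982 + 3×28.085 + 12×15.999 + 2×1.008 = 491.058 g/mol.
Each formula unit contains 0.66 Mg, equivalent to 0.66/1 = 0.6600 mol MgO.
M(MgO) = 1×24.305 + 1×15.999 = 40.304 g/mol.
Mass of MgO per formula unit = 0.6600 × 40.304 = 26.601 g.
MgO wt% = 26.601 / 491.058 × 100 = 5.42%.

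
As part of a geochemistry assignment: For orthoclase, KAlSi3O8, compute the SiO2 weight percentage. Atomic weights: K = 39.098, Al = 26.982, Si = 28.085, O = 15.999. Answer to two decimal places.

Molar mass of KAlSi3O8 = 1×39.098 + 1×26.982 + 3×28.085 + 8×15.999 = 278.327 g/mol.
Each formula unit contains 3 Si, equivalent to 3/1 = 3.0000 mol SiO2.
M(SiO2) = 1×28.085 + 2×15.999 = 60.083 g/mol.
Mass of SiO2 per formula unit = 3.0000 × 60.083 = 180.249 g.
SiO2 wt% = 180.249 / 278.327 × 100 = 64.76%.

64.76 wt%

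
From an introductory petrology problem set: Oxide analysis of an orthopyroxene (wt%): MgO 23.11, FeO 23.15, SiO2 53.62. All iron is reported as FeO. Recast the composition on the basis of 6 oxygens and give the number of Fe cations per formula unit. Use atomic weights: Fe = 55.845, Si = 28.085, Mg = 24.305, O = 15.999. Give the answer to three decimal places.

MgO: 23.11/40.304 = 0.57339 mol → 0.57339 mol Mg, 0.57339 mol O.
FeO: 23.15/71.844 = 0.32223 mol → 0.32223 mol Fe, 0.32223 mol O.
SiO2: 53.62/60.083 = 0.89243 mol → 0.89243 mol Si, 1.78486 mol O.
Total oxygen = 2.68048 mol. Normalization factor = 6/2.68048 = 2.23841.
Fe per 6 O = 0.32223 × 2.23841 = 0.721.

0.721 Fe apfu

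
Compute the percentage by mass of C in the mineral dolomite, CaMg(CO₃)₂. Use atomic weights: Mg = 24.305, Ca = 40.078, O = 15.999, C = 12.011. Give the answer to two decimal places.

Formula mass = 1×40.078 + 1×24.305 + 2×12.011 + 6×15.999 = 184.399 g/mol, of which 24.022 g is C.
So C makes up 24.022/184.399 = 0.1303 of the mass, i.e. 13.03%.

13.03 mass %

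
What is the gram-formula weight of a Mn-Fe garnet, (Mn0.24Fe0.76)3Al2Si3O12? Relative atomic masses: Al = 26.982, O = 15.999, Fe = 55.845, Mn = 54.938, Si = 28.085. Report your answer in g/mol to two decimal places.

497.09 g/mol

Mn: 0.72 × 54.938 = 39.5554
Fe: 2.28 × 55.845 = 127.3266
Al: 2 × 26.982 = 53.9640
Si: 3 × 28.085 = 84.2550
O: 12 × 15.999 = 191.9880
Summing the contributions gives the formula mass.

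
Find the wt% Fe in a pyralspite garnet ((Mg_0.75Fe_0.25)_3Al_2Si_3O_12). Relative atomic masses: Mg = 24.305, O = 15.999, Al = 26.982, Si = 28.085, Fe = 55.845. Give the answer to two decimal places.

Formula mass = 2.25*24.305 + 0.75*55.845 + 2*26.982 + 3*28.085 + 12*15.999 = 426.777 g/mol, of which 41.884 g is Fe.
So Fe makes up 41.884/426.777 = 0.0981 of the mass, i.e. 9.81%.

9.81 wt%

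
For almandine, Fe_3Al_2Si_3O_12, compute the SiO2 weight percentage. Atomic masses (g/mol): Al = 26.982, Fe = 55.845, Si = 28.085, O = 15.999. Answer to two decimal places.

36.21 wt%

Formula mass = 497.742 g/mol.
3 Si → 3.0000 mol SiO2 per formula unit; M(SiO2) = 60.083, so SiO2 mass = 180.249 g.
180.249/497.742 × 100 = 36.21 wt%.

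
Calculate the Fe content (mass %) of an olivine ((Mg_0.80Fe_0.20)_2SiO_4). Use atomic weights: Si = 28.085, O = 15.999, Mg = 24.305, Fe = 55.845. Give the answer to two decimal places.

14.57 mass %

Formula mass = 1.60·24.305 + 0.40·55.845 + 1·28.085 + 4·15.999 = 153.307 g/mol, of which 22.338 g is Fe.
So Fe makes up 22.338/153.307 = 0.1457 of the mass, i.e. 14.57%.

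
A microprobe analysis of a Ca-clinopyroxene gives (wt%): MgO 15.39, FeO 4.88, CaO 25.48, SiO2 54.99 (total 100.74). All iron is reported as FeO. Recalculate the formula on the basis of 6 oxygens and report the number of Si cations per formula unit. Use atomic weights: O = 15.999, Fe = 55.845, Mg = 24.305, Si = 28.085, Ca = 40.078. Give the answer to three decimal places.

MgO: 15.39/40.304 = 0.38185 mol → 0.38185 mol Mg, 0.38185 mol O.
FeO: 4.88/71.844 = 0.06792 mol → 0.06792 mol Fe, 0.06792 mol O.
CaO: 25.48/56.077 = 0.45438 mol → 0.45438 mol Ca, 0.45438 mol O.
SiO2: 54.99/60.083 = 0.91523 mol → 0.91523 mol Si, 1.83046 mol O.
Total oxygen = 2.73461 mol. Normalization factor = 6/2.73461 = 2.19410.
Si per 6 O = 0.91523 × 2.19410 = 2.008.

2.008 Si apfu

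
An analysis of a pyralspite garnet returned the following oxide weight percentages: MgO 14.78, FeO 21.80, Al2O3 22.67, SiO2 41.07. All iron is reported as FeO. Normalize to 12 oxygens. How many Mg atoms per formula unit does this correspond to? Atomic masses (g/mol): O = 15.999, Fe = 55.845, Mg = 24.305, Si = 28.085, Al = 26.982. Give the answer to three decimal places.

MgO (M=40.304): mol = 0.36671; Mg = 0.36671, O = 0.36671.
FeO (M=71.844): mol = 0.30344; Fe = 0.30344, O = 0.30344.
Al2O3 (M=101.961): mol = 0.22234; Al = 0.44468, O = 0.66702.
SiO2 (M=60.083): mol = 0.68355; Si = 0.68355, O = 1.36710.
ΣO = 2.70427; factor = 12/ΣO = 4.43743.
Mg apfu = 0.36671 × 4.43743 = 1.627.

1.627 Mg apfu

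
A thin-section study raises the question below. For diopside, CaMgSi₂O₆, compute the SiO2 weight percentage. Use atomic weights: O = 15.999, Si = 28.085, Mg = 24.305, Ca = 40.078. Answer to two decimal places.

Formula mass = 216.547 g/mol.
2 Si → 2.0000 mol SiO2 per formula unit; M(SiO2) = 60.083, so SiO2 mass = 120.166 g.
120.166/216.547 × 100 = 55.49 wt%.

55.49 wt%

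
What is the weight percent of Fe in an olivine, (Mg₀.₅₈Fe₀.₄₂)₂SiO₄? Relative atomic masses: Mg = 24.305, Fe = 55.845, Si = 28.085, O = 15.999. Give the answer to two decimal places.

Formula mass = 1.16·24.305 + 0.84·55.845 + 1·28.085 + 4·15.999 = 167.185 g/mol, of which 46.910 g is Fe.
So Fe makes up 46.910/167.185 = 0.2806 of the mass, i.e. 28.06%.

28.06 wt%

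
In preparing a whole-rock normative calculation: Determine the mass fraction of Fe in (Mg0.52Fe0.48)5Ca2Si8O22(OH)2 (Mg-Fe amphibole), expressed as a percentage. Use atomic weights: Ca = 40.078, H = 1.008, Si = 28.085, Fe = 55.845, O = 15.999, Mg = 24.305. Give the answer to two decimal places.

Formula mass = 2.60×24.305 + 2.40×55.845 + 2×40.078 + 8×28.085 + 24×15.999 + 2×1.008 = 888.049 g/mol, of which 134.028 g is Fe.
So Fe makes up 134.028/888.049 = 0.1509 of the mass, i.e. 15.09%.

15.09 mass %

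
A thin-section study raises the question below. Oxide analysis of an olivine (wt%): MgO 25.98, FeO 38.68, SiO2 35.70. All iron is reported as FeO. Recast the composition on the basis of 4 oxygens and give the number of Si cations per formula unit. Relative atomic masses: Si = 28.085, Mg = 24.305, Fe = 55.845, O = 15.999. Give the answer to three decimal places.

MgO (M=40.304): mol = 0.64460; Mg = 0.64460, O = 0.64460.
FeO (M=71.844): mol = 0.53839; Fe = 0.53839, O = 0.53839.
SiO2 (M=60.083): mol = 0.59418; Si = 0.59418, O = 1.18836.
ΣO = 2.37135; factor = 4/ΣO = 1.68680.
Si apfu = 0.59418 × 1.68680 = 1.002.

1.002 Si apfu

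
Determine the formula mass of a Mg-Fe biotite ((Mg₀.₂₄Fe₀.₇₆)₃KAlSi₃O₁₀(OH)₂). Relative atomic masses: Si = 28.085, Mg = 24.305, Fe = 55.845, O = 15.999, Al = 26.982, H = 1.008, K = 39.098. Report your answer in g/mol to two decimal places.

Mg: 0.72 × 24.305 = 17.4996
Fe: 2.28 × 55.845 = 127.3266
K: 1 × 39.098 = 39.0980
Al: 1 × 26.982 = 26.9820
Si: 3 × 28.085 = 84.2550
O: 12 × 15.999 = 191.9880
H: 2 × 1.008 = 2.0160
Summing the contributions gives the formula mass.

489.17 g/mol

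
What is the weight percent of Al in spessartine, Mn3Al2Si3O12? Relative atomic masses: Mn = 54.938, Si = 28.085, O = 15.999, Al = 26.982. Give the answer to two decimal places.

Formula mass = 3·54.938 + 2·26.982 + 3·28.085 + 12·15.999 = 495.021 g/mol, of which 53.964 g is Al.
So Al makes up 53.964/495.021 = 0.1090 of the mass, i.e. 10.90%.

10.90 mass %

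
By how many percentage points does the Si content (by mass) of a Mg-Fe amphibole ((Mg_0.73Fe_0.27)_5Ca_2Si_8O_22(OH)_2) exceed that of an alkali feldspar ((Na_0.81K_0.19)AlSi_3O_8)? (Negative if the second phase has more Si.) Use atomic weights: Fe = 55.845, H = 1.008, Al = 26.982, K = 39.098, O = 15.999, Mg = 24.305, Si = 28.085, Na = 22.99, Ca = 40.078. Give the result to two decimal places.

-5.48 percentage points

Si in (Mg_0.73Fe_0.27)_5Ca_2Si_8O_22(OH)_2: molar mass 854.932 g/mol; 8×28.085 = 224.680 g → 26.28 wt%.
Si in (Na_0.81K_0.19)AlSi_3O_8: molar mass 265.280 g/mol; 3×28.085 = 84.255 g → 31.76 wt%.
Difference = 26.28 − 31.76 = -5.48 percentage points.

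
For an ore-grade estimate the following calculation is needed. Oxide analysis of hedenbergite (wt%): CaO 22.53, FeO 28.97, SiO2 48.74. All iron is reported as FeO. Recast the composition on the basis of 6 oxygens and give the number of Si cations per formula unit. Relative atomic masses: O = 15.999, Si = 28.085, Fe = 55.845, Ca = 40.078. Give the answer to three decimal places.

2.005 Si apfu

22.53 wt% CaO ÷ 56.077 g/mol = 0.40177 mol, giving 0.40177 Ca and 0.40177 O.
28.97 wt% FeO ÷ 71.844 g/mol = 0.40323 mol, giving 0.40323 Fe and 0.40323 O.
48.74 wt% SiO2 ÷ 60.083 g/mol = 0.81121 mol, giving 0.81121 Si and 1.62242 O.
Oxygen sums to 2.42742; scaling by 6/2.42742 = 2.47176 puts the formula on 6 O.
Si: 0.81121 × 2.47176 = 2.005 atoms per formula unit.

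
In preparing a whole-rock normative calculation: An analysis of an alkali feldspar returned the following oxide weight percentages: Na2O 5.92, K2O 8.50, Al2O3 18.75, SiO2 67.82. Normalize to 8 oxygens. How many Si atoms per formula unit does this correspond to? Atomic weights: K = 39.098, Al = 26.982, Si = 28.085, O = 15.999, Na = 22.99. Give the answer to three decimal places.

3.015 Si apfu

Na2O: 5.92/61.979 = 0.09552 mol → 0.19104 mol Na, 0.09552 mol O.
K2O: 8.50/94.195 = 0.09024 mol → 0.18048 mol K, 0.09024 mol O.
Al2O3: 18.75/101.961 = 0.18389 mol → 0.36778 mol Al, 0.55167 mol O.
SiO2: 67.82/60.083 = 1.12877 mol → 1.12877 mol Si, 2.25754 mol O.
Total oxygen = 2.99497 mol. Normalization factor = 8/2.99497 = 2.67115.
Si per 8 O = 1.12877 × 2.67115 = 3.015.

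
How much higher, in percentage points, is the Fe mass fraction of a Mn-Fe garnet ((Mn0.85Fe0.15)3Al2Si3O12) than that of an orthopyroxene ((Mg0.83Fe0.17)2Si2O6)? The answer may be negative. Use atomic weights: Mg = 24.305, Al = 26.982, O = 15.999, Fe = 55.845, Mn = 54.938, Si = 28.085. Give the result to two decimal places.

-3.91 percentage points

M((Mn0.85Fe0.15)3Al2Si3O12) = 495.429 g/mol, so wt% Fe = 25.130/495.429 × 100 = 5.07%.
M((Mg0.83Fe0.17)2Si2O6) = 211.498 g/mol, so wt% Fe = 18.987/211.498 × 100 = 8.98%.
5.07 − 8.98 = -3.91 pp.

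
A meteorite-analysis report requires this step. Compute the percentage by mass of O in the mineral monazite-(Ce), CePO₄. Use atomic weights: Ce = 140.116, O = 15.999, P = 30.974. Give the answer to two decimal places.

27.22 mass %

Molar mass of CePO₄: 1·140.116 + 1·30.974 + 4·15.999 = 235.086 g/mol.
Mass of O per formula unit: 4 × 15.999 = 63.996 g.
Weight fraction O = 63.996 / 235.086 = 0.2722.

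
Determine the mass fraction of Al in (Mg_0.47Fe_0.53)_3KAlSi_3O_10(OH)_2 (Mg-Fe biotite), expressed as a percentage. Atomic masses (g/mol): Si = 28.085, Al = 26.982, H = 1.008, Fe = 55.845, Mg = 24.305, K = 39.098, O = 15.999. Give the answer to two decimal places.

Formula mass = 1.41*24.305 + 1.59*55.845 + 1*39.098 + 1*26.982 + 3*28.085 + 12*15.999 + 2*1.008 = 467.403 g/mol, of which 26.982 g is Al.
So Al makes up 26.982/467.403 = 0.0577 of the mass, i.e. 5.77%.

5.77 wt%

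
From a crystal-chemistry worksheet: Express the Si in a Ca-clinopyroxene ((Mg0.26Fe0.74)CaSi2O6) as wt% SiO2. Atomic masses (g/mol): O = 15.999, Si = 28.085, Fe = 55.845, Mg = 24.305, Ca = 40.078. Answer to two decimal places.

Formula mass = 239.887 g/mol.
2 Si → 2.0000 mol SiO2 per formula unit; M(SiO2) = 60.083, so SiO2 mass = 120.166 g.
120.166/239.887 × 100 = 50.09 wt%.

50.09 wt%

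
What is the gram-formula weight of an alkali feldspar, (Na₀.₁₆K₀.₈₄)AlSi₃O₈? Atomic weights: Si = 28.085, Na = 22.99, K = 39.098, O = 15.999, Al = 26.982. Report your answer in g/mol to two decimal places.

M = 0.16*22.99 + 0.84*39.098 + 1*26.982 + 3*28.085 + 8*15.999

275.75 g/mol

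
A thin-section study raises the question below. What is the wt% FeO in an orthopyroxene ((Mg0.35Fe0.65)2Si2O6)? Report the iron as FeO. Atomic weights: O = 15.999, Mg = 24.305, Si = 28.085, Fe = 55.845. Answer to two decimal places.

38.63 wt%

Formula mass = 241.776 g/mol.
1.30 Fe → 1.3000 mol FeO per formula unit; M(FeO) = 71.844, so FeO mass = 93.397 g.
93.397/241.776 × 100 = 38.63 wt%.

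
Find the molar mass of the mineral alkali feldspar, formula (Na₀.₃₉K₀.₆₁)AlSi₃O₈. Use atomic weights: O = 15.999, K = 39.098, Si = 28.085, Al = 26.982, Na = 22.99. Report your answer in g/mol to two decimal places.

Na: 0.39 × 22.99 = 8.9661
K: 0.61 × 39.098 = 23.8498
Al: 1 × 26.982 = 26.9820
Si: 3 × 28.085 = 84.2550
O: 8 × 15.999 = 127.9920
Summing the contributions gives the formula mass.

272.04 g/mol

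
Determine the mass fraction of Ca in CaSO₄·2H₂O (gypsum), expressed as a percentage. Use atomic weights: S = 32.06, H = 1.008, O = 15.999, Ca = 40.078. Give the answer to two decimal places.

23.28 weight percent

Molar mass of CaSO₄·2H₂O: 1*40.078 + 1*32.06 + 6*15.999 + 4*1.008 = 172.164 g/mol.
Mass of Ca per formula unit: 1 × 40.078 = 40.078 g.
Weight fraction Ca = 40.078 / 172.164 = 0.2328.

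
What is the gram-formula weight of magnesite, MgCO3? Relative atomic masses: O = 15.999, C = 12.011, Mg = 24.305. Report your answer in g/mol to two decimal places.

84.31 g/mol

The formula mass is the sum 1×24.305 + 1×12.011 + 3×15.999.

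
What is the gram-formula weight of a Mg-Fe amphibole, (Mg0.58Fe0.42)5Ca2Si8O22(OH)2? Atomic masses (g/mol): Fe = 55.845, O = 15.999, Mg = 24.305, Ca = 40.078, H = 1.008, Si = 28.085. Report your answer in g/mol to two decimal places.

The formula mass is the sum 2.90×24.305 + 2.10×55.845 + 2×40.078 + 8×28.085 + 24×15.999 + 2×1.008.

878.59 g/mol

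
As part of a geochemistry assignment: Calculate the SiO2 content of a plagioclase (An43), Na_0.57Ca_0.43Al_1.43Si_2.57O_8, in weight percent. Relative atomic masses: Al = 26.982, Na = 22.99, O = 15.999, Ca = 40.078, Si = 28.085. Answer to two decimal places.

Molar mass of Na_0.57Ca_0.43Al_1.43Si_2.57O_8 = 0.57*22.99 + 0.43*40.078 + 1.43*26.982 + 2.57*28.085 + 8*15.999 = 269.093 g/mol.
Each formula unit contains 2.57 Si, equivalent to 2.57/1 = 2.5700 mol SiO2.
M(SiO2) = 1×28.085 + 2×15.999 = 60.083 g/mol.
Mass of SiO2 per formula unit = 2.5700 × 60.083 = 154.413 g.
SiO2 wt% = 154.413 / 269.093 × 100 = 57.38%.

57.38 wt%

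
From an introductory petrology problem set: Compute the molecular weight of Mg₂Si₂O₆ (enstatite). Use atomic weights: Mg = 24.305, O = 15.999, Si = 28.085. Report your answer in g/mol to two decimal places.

200.77 g/mol

Mg: 2 × 24.305 = 48.6100
Si: 2 × 28.085 = 56.1700
O: 6 × 15.999 = 95.9940
Summing the contributions gives the formula mass.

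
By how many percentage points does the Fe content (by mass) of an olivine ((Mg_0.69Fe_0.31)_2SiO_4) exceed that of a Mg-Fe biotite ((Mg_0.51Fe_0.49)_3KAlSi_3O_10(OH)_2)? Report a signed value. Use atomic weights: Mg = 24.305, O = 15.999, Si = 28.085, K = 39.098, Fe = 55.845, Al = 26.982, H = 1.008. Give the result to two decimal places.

M((Mg_0.69Fe_0.31)_2SiO_4) = 160.246 g/mol, so wt% Fe = 34.624/160.246 × 100 = 21.61%.
M((Mg_0.51Fe_0.49)_3KAlSi_3O_10(OH)_2) = 463.618 g/mol, so wt% Fe = 82.092/463.618 × 100 = 17.71%.
21.61 − 17.71 = 3.90 pp.

3.90 percentage points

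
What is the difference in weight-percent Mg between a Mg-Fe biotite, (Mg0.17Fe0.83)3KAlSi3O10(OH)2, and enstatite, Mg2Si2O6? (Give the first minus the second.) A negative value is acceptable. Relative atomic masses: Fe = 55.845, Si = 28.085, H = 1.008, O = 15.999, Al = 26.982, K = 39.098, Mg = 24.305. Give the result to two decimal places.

-21.71 percentage points

First mineral: 12.396 g Mg in 495.789 g formula = 2.50 wt% Mg.
Second mineral: 48.610 g Mg in 200.774 g formula = 24.21 wt% Mg.
2.50% − 24.21% gives a difference of -21.71 percentage points.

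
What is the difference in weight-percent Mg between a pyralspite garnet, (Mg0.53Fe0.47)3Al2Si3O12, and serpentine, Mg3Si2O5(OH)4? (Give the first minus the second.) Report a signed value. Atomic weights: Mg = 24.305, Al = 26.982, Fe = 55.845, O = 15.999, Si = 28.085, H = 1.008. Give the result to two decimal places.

M((Mg0.53Fe0.47)3Al2Si3O12) = 447.593 g/mol, so wt% Mg = 38.645/447.593 × 100 = 8.63%.
M(Mg3Si2O5(OH)4) = 277.108 g/mol, so wt% Mg = 72.915/277.108 × 100 = 26.31%.
8.63 − 26.31 = -17.68 pp.

-17.68 percentage points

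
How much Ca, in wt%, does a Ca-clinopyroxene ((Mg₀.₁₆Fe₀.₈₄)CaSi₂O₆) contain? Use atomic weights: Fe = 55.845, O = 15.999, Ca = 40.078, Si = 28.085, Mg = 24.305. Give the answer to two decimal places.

Molar mass of (Mg₀.₁₆Fe₀.₈₄)CaSi₂O₆: 0.16×24.305 + 0.84×55.845 + 1×40.078 + 2×28.085 + 6×15.999 = 243.041 g/mol.
Mass of Ca per formula unit: 1 × 40.078 = 40.078 g.
Weight fraction Ca = 40.078 / 243.041 = 0.1649.

16.49 wt%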